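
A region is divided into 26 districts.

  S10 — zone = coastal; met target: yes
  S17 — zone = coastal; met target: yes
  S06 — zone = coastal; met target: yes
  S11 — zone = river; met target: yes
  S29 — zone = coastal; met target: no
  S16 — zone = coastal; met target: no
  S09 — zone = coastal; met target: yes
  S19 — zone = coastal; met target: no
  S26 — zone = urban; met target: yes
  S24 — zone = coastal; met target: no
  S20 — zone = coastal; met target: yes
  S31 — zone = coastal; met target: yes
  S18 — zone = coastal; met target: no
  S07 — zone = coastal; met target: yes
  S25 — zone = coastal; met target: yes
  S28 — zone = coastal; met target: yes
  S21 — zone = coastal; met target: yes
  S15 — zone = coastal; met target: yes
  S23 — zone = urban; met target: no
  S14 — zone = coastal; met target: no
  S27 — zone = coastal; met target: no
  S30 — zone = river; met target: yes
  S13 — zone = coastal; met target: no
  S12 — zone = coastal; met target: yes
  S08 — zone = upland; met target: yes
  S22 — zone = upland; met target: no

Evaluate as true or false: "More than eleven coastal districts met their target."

Truth condition: |A ∩ B| > 11.
|A| = 20, |A ∩ B| = 12, |A ∖ B| = 8.
|A ∩ B| = 12, so the statement is true.

True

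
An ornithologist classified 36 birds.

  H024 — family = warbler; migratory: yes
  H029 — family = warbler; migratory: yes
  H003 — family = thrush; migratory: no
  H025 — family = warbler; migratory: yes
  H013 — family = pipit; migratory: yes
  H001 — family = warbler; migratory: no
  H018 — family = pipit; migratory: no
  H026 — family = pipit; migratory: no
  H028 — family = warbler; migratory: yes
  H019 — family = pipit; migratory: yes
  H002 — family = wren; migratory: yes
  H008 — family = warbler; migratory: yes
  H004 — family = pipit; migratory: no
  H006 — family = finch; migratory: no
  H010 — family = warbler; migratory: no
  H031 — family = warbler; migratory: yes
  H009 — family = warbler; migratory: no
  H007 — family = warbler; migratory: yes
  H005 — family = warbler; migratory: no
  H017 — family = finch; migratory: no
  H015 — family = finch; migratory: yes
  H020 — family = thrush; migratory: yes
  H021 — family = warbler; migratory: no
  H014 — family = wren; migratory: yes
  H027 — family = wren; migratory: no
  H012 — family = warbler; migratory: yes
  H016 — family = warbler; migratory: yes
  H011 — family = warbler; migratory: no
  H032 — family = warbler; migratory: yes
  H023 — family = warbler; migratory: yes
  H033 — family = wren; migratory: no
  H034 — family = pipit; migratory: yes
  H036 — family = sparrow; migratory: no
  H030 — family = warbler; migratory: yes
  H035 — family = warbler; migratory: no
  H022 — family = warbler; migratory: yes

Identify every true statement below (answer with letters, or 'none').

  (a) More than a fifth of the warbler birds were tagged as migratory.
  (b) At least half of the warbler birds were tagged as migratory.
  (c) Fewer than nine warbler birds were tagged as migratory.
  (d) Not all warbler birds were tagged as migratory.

|A| = 20, |A ∩ B| = 13, |A ∖ B| = 7.
(a) |A ∩ B| / |A| > 1/5: holds.
(b) |A ∩ B| ≥ |A ∖ B|: holds.
(c) |A ∩ B| < 9: fails.
(d) A ⊄ B (|A ∖ B| ≥ 1): holds.

(a), (b), (d)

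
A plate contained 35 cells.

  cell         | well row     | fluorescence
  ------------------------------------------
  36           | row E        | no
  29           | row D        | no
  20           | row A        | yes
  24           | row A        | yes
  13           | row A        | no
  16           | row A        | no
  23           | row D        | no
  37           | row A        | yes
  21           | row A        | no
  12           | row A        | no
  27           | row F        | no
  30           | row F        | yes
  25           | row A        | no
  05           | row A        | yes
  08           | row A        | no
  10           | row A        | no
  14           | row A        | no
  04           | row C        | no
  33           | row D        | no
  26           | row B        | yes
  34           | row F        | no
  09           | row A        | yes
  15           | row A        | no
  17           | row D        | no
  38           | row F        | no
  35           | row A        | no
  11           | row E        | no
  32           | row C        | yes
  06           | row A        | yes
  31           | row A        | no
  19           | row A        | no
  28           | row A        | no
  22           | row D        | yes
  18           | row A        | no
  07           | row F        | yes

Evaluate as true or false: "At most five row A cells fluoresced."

False

'At most five row A cells fluoresced' holds iff |A ∩ B| ≤ 5.
|A| = 20, |A ∩ B| = 6, |A ∖ B| = 14.
|A ∩ B| = 6, so the statement is false.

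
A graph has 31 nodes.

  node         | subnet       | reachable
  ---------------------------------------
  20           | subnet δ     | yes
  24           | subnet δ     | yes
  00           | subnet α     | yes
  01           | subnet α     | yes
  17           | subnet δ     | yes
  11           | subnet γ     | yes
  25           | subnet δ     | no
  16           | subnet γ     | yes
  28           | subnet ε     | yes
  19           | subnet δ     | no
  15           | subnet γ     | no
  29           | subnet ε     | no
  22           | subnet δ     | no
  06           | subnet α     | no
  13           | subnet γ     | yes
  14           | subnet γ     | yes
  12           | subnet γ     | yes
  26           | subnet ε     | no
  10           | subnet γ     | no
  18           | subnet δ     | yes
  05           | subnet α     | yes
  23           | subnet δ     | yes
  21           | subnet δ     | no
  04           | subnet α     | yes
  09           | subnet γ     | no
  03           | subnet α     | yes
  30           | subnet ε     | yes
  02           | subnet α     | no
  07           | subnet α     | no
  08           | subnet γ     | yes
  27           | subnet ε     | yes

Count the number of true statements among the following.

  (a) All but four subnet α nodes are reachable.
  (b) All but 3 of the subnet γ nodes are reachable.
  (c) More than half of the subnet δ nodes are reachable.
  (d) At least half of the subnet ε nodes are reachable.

(a) subnet α: |A| = 8, |A ∩ B| = 5; needs |A ∖ B| = 4 — false.
(b) subnet γ: |A| = 9, |A ∩ B| = 6; needs |A ∖ B| = 3 — true.
(c) subnet δ: |A| = 9, |A ∩ B| = 5; needs |A ∩ B| > |A ∖ B| — true.
(d) subnet ε: |A| = 5, |A ∩ B| = 3; needs |A ∩ B| ≥ |A ∖ B| — true.

3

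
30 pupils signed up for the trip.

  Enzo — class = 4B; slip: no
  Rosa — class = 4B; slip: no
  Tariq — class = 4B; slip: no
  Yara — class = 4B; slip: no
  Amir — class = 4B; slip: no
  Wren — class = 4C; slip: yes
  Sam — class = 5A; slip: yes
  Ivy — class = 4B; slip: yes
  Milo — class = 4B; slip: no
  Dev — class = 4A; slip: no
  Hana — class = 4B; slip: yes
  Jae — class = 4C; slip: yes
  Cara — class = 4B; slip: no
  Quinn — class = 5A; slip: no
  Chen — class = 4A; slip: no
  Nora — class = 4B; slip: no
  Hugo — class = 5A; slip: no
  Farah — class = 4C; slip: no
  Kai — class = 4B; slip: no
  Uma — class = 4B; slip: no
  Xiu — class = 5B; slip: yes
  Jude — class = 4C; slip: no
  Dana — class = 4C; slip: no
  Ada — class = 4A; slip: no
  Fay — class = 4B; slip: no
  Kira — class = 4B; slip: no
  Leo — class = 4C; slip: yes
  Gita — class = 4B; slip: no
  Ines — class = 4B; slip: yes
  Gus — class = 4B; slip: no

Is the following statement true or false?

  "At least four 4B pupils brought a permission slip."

False

Truth condition: |A ∩ B| ≥ 4.
|A| = 17, |A ∩ B| = 3, |A ∖ B| = 14.
|A ∩ B| = 3, so the statement is false.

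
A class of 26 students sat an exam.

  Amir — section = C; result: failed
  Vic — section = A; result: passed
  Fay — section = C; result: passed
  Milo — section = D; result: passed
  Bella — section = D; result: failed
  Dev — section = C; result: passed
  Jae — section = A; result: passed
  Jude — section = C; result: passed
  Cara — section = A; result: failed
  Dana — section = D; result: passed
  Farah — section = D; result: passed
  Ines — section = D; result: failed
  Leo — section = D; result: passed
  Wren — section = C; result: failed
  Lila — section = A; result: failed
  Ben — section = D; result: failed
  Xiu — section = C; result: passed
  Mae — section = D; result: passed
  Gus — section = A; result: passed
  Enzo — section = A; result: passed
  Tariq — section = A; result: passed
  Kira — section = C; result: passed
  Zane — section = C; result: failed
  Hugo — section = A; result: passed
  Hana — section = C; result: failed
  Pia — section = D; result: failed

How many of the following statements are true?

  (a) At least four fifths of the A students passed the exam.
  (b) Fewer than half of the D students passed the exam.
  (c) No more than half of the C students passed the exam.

(a) A: |A| = 8, |A ∩ B| = 6; needs |A ∩ B| / |A| ≥ 4/5 — false.
(b) D: |A| = 9, |A ∩ B| = 5; needs |A ∩ B| < |A ∖ B| — false.
(c) C: |A| = 9, |A ∩ B| = 5; needs |A ∩ B| ≤ |A ∖ B| — false.

0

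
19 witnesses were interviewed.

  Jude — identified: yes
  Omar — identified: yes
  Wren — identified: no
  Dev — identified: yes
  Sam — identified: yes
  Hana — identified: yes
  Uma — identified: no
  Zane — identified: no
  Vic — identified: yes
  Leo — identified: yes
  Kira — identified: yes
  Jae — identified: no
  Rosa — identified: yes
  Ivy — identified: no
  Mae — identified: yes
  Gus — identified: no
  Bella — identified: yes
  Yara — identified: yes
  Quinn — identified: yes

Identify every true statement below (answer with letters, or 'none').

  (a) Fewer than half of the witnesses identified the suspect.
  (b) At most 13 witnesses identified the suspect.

|A| = 19, |A ∩ B| = 13, |A ∖ B| = 6.
(a) |A ∩ B| < |A ∖ B|: fails.
(b) |A ∩ B| ≤ 13: holds.

(b)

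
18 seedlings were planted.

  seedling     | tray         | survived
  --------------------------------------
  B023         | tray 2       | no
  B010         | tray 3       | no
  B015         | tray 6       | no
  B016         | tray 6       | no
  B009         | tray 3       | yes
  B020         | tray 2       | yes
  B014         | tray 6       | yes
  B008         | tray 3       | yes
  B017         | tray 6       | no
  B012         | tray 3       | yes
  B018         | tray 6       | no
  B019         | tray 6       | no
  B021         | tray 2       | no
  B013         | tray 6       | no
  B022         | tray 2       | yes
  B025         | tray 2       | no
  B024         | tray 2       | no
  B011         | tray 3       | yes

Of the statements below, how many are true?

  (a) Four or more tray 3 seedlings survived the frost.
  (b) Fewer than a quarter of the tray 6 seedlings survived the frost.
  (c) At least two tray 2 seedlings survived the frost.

3

(a) tray 3: |A| = 5, |A ∩ B| = 4; needs |A ∩ B| ≥ 4 — true.
(b) tray 6: |A| = 7, |A ∩ B| = 1; needs |A ∩ B| / |A| < 1/4 — true.
(c) tray 2: |A| = 6, |A ∩ B| = 2; needs |A ∩ B| ≥ 2 — true.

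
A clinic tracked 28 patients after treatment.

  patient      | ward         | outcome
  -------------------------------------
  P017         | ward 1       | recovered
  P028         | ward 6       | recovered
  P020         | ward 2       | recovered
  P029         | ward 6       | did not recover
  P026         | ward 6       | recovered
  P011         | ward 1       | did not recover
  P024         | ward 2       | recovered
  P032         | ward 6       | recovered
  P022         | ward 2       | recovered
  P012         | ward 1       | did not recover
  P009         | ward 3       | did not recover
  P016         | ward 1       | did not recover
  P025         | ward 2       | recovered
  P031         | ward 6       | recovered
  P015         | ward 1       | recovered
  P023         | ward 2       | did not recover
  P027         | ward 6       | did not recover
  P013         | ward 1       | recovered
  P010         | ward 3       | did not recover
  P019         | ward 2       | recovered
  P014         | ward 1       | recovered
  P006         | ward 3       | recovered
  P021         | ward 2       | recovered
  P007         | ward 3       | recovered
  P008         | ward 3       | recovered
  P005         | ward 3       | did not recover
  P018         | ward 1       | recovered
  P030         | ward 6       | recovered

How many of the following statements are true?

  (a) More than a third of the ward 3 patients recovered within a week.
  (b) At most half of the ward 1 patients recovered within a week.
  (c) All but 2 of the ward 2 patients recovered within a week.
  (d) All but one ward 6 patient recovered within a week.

(a) ward 3: |A| = 6, |A ∩ B| = 3; needs |A ∩ B| / |A| > 1/3 — true.
(b) ward 1: |A| = 8, |A ∩ B| = 5; needs |A ∩ B| ≤ |A ∖ B| — false.
(c) ward 2: |A| = 7, |A ∩ B| = 6; needs |A ∖ B| = 2 — false.
(d) ward 6: |A| = 7, |A ∩ B| = 5; needs |A ∖ B| = 1 — false.

1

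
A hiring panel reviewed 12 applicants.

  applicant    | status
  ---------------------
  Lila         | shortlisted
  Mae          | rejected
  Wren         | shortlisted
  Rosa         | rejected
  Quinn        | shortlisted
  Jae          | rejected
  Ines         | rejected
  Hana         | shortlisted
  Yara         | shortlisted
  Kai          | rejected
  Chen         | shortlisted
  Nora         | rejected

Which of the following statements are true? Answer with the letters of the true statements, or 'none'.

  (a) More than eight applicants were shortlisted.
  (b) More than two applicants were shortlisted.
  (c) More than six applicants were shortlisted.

|A| = 12, |A ∩ B| = 6, |A ∖ B| = 6.
(a) |A ∩ B| > 8: fails.
(b) |A ∩ B| > 2: holds.
(c) |A ∩ B| > 6: fails.

(b)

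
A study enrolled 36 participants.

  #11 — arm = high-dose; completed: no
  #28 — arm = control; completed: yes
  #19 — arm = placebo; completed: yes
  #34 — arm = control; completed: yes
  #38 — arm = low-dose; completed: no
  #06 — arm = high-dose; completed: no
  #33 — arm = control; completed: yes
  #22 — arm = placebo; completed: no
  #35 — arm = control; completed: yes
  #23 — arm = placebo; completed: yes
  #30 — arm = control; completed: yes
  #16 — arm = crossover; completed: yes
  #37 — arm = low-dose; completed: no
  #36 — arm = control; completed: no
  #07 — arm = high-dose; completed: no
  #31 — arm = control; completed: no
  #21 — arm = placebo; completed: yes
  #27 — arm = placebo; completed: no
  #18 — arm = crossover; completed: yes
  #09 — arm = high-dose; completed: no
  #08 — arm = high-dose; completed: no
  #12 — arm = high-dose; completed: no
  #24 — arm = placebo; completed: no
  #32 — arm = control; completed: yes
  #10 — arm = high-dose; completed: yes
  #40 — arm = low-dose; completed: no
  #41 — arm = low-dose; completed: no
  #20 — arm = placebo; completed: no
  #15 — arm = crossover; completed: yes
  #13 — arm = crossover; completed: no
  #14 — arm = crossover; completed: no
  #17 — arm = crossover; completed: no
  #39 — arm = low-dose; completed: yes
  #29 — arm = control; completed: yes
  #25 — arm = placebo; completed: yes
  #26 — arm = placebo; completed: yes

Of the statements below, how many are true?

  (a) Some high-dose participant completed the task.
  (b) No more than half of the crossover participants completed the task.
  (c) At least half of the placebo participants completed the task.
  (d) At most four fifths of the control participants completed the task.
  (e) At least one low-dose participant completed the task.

5

(a) high-dose: |A| = 7, |A ∩ B| = 1; needs A ∩ B ≠ ∅ (|A ∩ B| ≥ 1) — true.
(b) crossover: |A| = 6, |A ∩ B| = 3; needs |A ∩ B| ≤ |A ∖ B| — true.
(c) placebo: |A| = 9, |A ∩ B| = 5; needs |A ∩ B| ≥ |A ∖ B| — true.
(d) control: |A| = 9, |A ∩ B| = 7; needs |A ∩ B| / |A| ≤ 4/5 — true.
(e) low-dose: |A| = 5, |A ∩ B| = 1; needs A ∩ B ≠ ∅ (|A ∩ B| ≥ 1) — true.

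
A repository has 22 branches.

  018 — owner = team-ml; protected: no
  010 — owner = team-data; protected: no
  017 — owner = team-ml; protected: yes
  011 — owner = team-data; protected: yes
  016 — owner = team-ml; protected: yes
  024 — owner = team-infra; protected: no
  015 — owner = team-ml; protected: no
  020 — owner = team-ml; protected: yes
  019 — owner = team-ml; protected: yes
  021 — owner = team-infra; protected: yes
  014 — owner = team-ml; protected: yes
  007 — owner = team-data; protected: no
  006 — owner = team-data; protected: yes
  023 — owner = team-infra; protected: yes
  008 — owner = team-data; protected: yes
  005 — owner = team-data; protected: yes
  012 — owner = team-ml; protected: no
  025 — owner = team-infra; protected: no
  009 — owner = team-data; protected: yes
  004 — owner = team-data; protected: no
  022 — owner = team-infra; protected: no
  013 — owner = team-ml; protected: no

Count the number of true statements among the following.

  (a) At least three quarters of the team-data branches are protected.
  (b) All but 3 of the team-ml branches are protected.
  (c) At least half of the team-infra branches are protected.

(a) team-data: |A| = 8, |A ∩ B| = 5; needs |A ∩ B| / |A| ≥ 3/4 — false.
(b) team-ml: |A| = 9, |A ∩ B| = 5; needs |A ∖ B| = 3 — false.
(c) team-infra: |A| = 5, |A ∩ B| = 2; needs |A ∩ B| ≥ |A ∖ B| — false.

0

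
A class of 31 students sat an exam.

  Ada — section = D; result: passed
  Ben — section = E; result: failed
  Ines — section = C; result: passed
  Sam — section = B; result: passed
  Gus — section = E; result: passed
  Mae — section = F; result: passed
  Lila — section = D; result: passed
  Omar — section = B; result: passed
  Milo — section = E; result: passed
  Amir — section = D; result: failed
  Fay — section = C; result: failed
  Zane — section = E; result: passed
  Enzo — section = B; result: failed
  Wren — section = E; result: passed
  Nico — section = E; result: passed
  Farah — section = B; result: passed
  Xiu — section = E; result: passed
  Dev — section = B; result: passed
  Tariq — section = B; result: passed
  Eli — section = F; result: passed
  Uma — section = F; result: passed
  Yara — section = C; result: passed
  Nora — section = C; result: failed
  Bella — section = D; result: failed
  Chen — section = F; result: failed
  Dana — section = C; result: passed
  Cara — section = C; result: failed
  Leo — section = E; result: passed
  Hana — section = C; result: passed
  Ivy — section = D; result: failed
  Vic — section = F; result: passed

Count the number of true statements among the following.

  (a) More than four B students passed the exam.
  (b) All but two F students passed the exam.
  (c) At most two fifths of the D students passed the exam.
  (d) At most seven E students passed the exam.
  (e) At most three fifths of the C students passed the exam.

(a) B: |A| = 6, |A ∩ B| = 5; needs |A ∩ B| > 4 — true.
(b) F: |A| = 5, |A ∩ B| = 4; needs |A ∖ B| = 2 — false.
(c) D: |A| = 5, |A ∩ B| = 2; needs |A ∩ B| / |A| ≤ 2/5 — true.
(d) E: |A| = 8, |A ∩ B| = 7; needs |A ∩ B| ≤ 7 — true.
(e) C: |A| = 7, |A ∩ B| = 4; needs |A ∩ B| / |A| ≤ 3/5 — true.

4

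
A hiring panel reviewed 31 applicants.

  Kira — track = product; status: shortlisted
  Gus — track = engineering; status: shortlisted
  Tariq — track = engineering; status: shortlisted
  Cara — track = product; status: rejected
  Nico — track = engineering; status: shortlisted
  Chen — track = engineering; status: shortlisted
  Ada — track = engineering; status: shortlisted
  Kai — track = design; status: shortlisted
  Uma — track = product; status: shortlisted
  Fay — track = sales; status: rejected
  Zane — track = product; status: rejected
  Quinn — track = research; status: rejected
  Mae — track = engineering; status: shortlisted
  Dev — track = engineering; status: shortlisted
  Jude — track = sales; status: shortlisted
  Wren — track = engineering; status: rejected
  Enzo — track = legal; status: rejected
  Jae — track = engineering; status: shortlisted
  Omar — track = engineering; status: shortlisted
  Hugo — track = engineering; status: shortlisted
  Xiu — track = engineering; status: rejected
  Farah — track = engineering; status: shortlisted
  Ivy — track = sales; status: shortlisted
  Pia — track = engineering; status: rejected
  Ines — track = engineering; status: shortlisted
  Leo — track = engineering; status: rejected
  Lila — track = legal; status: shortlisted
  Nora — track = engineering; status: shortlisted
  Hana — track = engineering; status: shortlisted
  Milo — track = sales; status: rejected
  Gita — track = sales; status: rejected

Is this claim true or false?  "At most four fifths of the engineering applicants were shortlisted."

True

Truth condition: |A ∩ B| / |A| ≤ 4/5.
|A| = 18, |A ∩ B| = 14, |A ∖ B| = 4.
|A ∩ B|/|A| = 14/18, so the statement is true.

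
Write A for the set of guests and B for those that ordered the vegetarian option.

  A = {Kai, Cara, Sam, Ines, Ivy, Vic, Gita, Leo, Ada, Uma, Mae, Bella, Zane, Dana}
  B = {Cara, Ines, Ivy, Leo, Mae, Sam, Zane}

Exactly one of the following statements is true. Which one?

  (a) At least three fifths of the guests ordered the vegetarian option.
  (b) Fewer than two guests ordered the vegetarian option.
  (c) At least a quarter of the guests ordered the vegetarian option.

(c)

|A| = 14, |A ∩ B| = 7, |A ∖ B| = 7.
(a) requires |A ∩ B| / |A| ≥ 3/5: false.
(b) requires |A ∩ B| < 2: false.
(c) requires |A ∩ B| / |A| ≥ 1/4: true.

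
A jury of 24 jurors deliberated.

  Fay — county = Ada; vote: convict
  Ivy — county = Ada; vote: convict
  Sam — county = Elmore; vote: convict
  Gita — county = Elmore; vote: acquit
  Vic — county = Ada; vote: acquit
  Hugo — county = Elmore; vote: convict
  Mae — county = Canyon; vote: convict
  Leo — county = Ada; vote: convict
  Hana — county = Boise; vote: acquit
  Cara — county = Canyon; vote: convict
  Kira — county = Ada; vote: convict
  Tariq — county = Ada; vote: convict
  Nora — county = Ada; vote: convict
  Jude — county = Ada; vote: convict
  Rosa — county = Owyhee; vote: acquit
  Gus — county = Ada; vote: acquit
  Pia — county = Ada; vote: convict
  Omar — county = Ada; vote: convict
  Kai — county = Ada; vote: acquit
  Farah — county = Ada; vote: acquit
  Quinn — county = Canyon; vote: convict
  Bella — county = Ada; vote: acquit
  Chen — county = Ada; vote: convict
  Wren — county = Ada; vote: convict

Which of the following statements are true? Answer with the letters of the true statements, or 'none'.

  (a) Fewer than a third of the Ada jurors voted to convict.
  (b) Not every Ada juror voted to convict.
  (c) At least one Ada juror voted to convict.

(b), (c)

|A| = 16, |A ∩ B| = 11, |A ∖ B| = 5.
(a) |A ∩ B| / |A| < 1/3: fails.
(b) A ⊄ B (|A ∖ B| ≥ 1): holds.
(c) A ∩ B ≠ ∅ (|A ∩ B| ≥ 1): holds.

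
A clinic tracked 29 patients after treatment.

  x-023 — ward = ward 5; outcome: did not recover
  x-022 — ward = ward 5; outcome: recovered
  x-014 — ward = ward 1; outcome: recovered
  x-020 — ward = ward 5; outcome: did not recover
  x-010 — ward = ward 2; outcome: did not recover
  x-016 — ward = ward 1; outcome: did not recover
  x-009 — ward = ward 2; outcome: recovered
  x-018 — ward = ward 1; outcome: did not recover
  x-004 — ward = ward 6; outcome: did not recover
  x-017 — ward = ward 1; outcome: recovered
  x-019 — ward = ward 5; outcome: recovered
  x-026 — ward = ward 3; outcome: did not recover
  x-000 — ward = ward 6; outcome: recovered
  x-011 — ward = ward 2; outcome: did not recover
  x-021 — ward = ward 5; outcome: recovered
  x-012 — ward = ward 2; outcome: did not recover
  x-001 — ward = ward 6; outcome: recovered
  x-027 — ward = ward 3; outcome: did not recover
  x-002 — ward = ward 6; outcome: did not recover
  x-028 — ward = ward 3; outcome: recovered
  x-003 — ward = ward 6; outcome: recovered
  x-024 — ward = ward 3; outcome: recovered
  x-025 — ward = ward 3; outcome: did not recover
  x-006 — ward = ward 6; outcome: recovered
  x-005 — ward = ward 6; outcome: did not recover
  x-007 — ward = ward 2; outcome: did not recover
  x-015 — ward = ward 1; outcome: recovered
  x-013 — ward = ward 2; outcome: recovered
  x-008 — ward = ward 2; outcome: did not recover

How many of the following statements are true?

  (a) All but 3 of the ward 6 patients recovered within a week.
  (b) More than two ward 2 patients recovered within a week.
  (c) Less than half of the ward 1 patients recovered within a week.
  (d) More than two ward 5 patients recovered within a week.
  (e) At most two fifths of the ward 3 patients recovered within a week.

(a) ward 6: |A| = 7, |A ∩ B| = 4; needs |A ∖ B| = 3 — true.
(b) ward 2: |A| = 7, |A ∩ B| = 2; needs |A ∩ B| > 2 — false.
(c) ward 1: |A| = 5, |A ∩ B| = 3; needs |A ∩ B| < |A ∖ B| — false.
(d) ward 5: |A| = 5, |A ∩ B| = 3; needs |A ∩ B| > 2 — true.
(e) ward 3: |A| = 5, |A ∩ B| = 2; needs |A ∩ B| / |A| ≤ 2/5 — true.

3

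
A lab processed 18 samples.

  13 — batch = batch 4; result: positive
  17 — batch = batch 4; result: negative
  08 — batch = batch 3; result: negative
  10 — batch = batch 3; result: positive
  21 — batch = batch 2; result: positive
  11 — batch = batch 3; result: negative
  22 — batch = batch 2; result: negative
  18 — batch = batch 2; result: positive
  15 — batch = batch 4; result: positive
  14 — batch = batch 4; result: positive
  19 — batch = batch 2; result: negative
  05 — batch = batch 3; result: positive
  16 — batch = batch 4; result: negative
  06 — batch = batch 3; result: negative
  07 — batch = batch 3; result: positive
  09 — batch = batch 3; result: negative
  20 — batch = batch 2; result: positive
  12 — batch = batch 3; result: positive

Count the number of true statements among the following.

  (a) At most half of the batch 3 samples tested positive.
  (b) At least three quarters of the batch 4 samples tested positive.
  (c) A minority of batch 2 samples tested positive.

(a) batch 3: |A| = 8, |A ∩ B| = 4; needs |A ∩ B| ≤ |A ∖ B| — true.
(b) batch 4: |A| = 5, |A ∩ B| = 3; needs |A ∩ B| / |A| ≥ 3/4 — false.
(c) batch 2: |A| = 5, |A ∩ B| = 3; needs |A ∩ B| < |A ∖ B| — false.

1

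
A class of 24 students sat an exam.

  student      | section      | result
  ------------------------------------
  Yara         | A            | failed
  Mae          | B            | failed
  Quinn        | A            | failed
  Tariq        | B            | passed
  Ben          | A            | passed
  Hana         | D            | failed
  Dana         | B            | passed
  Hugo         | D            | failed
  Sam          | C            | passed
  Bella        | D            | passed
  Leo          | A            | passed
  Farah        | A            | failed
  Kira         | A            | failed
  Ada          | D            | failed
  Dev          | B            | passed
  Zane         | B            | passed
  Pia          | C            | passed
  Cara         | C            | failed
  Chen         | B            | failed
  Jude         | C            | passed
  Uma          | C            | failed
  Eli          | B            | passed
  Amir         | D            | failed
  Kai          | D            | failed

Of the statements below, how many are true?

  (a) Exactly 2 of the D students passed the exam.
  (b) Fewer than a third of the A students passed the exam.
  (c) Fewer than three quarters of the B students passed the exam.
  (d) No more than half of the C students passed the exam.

1

(a) D: |A| = 6, |A ∩ B| = 1; needs |A ∩ B| = 2 — false.
(b) A: |A| = 6, |A ∩ B| = 2; needs |A ∩ B| / |A| < 1/3 — false.
(c) B: |A| = 7, |A ∩ B| = 5; needs |A ∩ B| / |A| < 3/4 — true.
(d) C: |A| = 5, |A ∩ B| = 3; needs |A ∩ B| ≤ |A ∖ B| — false.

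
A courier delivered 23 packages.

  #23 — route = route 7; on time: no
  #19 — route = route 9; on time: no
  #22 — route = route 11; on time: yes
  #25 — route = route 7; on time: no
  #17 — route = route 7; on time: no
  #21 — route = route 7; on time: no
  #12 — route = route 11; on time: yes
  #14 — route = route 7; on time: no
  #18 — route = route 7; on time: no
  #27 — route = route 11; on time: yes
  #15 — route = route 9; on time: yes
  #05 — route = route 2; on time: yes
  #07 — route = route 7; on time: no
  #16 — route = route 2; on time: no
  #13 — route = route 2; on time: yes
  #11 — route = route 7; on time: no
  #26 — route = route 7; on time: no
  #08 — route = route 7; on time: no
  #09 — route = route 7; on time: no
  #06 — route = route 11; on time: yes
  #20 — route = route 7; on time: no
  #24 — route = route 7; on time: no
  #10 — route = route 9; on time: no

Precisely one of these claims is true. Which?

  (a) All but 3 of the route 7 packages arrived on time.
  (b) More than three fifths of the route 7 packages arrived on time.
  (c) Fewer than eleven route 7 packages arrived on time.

(c)

|A| = 13, |A ∩ B| = 0, |A ∖ B| = 13.
(a) requires |A ∖ B| = 3: false.
(b) requires |A ∩ B| / |A| > 3/5: false.
(c) requires |A ∩ B| < 11: true.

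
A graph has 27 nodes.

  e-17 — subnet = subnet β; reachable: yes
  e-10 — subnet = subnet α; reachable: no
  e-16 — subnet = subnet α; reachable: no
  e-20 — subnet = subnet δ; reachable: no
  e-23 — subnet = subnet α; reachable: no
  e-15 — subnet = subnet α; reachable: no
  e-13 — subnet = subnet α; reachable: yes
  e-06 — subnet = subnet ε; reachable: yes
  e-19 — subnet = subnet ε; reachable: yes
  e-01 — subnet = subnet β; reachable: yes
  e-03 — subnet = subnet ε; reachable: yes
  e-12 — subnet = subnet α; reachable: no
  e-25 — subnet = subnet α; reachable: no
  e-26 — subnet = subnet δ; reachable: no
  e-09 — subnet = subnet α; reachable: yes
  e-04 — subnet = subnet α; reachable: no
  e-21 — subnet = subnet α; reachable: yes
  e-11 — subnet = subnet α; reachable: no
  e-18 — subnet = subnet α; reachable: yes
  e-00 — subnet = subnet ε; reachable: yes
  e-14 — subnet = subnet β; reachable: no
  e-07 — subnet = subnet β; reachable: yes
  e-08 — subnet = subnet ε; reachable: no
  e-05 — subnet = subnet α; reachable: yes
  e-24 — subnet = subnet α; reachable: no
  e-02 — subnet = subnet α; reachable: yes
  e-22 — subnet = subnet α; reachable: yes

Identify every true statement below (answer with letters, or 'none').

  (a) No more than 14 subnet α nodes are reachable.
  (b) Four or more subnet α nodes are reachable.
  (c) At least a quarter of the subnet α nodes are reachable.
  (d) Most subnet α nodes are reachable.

(a), (b), (c)

|A| = 16, |A ∩ B| = 7, |A ∖ B| = 9.
(a) |A ∩ B| ≤ 14: holds.
(b) |A ∩ B| ≥ 4: holds.
(c) |A ∩ B| / |A| ≥ 1/4: holds.
(d) |A ∩ B| > |A ∖ B|: fails.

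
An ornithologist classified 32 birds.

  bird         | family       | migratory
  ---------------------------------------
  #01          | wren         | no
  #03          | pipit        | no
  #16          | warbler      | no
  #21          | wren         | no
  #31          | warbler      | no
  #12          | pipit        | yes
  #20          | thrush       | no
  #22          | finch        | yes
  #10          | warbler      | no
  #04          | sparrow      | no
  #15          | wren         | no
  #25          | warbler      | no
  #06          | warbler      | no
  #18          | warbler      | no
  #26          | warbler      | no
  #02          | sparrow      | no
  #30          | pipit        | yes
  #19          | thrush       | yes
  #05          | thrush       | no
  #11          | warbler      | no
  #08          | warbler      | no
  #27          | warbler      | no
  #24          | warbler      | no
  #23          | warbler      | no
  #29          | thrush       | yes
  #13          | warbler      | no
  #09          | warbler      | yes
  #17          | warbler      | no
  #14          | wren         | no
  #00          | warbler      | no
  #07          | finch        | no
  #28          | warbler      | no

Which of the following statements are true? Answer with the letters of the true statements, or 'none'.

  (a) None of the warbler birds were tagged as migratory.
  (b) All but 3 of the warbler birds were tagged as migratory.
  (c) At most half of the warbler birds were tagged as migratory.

(c)

|A| = 17, |A ∩ B| = 1, |A ∖ B| = 16.
(a) A ∩ B = ∅ (|A ∩ B| = 0): fails.
(b) |A ∖ B| = 3: fails.
(c) |A ∩ B| ≤ |A ∖ B|: holds.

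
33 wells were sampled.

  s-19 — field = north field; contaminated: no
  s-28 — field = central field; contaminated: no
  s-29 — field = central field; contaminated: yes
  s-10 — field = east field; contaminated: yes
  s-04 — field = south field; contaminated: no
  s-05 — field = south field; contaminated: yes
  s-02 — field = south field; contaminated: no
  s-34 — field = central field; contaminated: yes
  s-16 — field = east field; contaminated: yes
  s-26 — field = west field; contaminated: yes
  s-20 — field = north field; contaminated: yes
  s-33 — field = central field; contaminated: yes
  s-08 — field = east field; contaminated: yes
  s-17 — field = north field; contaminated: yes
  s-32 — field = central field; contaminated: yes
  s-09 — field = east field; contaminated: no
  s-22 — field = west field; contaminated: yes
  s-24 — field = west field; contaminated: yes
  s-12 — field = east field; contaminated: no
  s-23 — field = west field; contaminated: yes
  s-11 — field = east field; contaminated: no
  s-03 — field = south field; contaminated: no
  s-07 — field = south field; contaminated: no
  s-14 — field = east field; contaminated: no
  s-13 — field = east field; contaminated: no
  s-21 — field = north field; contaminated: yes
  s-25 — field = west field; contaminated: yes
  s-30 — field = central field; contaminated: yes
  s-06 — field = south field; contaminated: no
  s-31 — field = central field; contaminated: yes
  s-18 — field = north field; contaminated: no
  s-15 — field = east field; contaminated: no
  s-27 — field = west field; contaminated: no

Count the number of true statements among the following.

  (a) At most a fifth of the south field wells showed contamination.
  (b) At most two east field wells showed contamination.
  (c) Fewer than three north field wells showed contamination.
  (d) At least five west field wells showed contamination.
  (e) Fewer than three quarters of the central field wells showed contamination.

2

(a) south field: |A| = 6, |A ∩ B| = 1; needs |A ∩ B| / |A| ≤ 1/5 — true.
(b) east field: |A| = 9, |A ∩ B| = 3; needs |A ∩ B| ≤ 2 — false.
(c) north field: |A| = 5, |A ∩ B| = 3; needs |A ∩ B| < 3 — false.
(d) west field: |A| = 6, |A ∩ B| = 5; needs |A ∩ B| ≥ 5 — true.
(e) central field: |A| = 7, |A ∩ B| = 6; needs |A ∩ B| / |A| < 3/4 — false.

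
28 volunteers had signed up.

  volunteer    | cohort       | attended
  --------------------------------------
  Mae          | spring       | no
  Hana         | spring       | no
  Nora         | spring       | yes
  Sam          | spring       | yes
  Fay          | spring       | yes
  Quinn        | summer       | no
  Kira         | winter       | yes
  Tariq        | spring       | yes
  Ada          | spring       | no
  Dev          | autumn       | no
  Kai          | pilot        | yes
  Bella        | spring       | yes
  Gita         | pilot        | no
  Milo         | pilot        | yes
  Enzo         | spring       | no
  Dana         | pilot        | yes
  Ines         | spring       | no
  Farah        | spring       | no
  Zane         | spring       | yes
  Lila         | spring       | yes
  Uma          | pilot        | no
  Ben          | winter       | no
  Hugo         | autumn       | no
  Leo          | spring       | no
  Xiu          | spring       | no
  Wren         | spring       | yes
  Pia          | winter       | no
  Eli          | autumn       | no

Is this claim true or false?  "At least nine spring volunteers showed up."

The determiner here denotes the relation: |A ∩ B| ≥ 9.
|A| = 16, |A ∩ B| = 8, |A ∖ B| = 8.
|A ∩ B| = 8, so the statement is false.

False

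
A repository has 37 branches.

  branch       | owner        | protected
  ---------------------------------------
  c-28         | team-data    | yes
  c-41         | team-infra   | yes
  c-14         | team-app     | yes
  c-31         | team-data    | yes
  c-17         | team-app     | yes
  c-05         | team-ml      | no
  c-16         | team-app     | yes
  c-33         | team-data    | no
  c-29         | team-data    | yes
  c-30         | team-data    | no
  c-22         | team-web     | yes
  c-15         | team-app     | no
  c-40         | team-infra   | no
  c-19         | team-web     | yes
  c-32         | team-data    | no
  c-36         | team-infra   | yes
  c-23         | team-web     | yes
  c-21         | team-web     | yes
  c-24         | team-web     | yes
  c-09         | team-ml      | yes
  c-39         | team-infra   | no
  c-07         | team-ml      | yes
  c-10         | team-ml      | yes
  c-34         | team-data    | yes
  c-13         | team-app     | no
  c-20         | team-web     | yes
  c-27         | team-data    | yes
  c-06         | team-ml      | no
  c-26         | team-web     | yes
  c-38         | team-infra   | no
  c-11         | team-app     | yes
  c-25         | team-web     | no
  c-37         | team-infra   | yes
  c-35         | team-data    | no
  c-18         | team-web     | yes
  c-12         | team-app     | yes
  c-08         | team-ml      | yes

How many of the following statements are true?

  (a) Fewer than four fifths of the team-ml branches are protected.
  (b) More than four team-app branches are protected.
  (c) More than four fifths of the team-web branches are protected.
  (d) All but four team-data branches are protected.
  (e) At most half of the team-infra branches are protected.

(a) team-ml: |A| = 6, |A ∩ B| = 4; needs |A ∩ B| / |A| < 4/5 — true.
(b) team-app: |A| = 7, |A ∩ B| = 5; needs |A ∩ B| > 4 — true.
(c) team-web: |A| = 9, |A ∩ B| = 8; needs |A ∩ B| / |A| > 4/5 — true.
(d) team-data: |A| = 9, |A ∩ B| = 5; needs |A ∖ B| = 4 — true.
(e) team-infra: |A| = 6, |A ∩ B| = 3; needs |A ∩ B| ≤ |A ∖ B| — true.

5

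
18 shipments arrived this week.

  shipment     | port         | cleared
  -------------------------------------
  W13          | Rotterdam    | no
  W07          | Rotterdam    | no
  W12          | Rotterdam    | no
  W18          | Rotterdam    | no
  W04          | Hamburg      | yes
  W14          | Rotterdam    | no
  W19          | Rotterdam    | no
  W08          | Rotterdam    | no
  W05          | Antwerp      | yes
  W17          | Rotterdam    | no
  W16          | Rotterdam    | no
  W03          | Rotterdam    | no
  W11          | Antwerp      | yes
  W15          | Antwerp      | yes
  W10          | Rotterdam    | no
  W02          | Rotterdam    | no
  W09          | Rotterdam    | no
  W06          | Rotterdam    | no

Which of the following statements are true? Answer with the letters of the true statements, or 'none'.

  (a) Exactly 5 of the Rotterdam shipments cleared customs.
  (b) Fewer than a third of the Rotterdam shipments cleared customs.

|A| = 14, |A ∩ B| = 0, |A ∖ B| = 14.
(a) |A ∩ B| = 5: fails.
(b) |A ∩ B| / |A| < 1/3: holds.

(b)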